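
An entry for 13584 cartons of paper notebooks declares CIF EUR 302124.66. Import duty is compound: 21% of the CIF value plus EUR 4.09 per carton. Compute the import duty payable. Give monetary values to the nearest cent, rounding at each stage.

Ad valorem component: 302124.66 × 21% = 63446.18
Specific component: 13584 × 4.09 = 55558.56
Import duty = 63446.18 + 55558.56 = 119004.74

Import duty: EUR 119004.74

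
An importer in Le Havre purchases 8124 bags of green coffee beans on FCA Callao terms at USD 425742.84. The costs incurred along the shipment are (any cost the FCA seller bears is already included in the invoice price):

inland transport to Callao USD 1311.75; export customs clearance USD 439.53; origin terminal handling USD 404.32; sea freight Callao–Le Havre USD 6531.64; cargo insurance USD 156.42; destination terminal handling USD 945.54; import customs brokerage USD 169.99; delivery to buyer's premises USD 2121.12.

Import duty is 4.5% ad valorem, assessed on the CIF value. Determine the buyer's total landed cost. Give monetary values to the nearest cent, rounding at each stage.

FCA: the seller delivers export-cleared goods to the carrier; the buyer bears costs from that point.
Already in the invoice (seller's account under FCA): inland to port, export clearance — exclude.
CIF value = FCA price + origin terminal + freight + insurance = 425742.84 + 404.32 + 6531.64 + 156.42 = 432835.22
Import duty = 432835.22 × 4.5% = 19477.58
Buyer bears: origin terminal 404.32 + freight 6531.64 + insurance 156.42 + destination terminal 945.54 + brokerage 169.99 + delivery 2121.12 + duty 19477.58 = 29806.61
Landed cost = invoice 425742.84 + 29806.61 = 455549.45

Total landed cost: USD 455549.45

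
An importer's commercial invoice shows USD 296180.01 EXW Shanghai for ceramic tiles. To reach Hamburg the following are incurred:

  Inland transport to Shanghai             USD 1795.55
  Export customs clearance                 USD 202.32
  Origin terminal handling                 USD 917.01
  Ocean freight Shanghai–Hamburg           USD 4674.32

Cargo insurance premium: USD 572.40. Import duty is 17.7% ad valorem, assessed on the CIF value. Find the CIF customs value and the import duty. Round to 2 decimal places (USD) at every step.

CIF = EXW price + pre-shipment costs + freight + insurance
CIF = 296180.01 + 1795.55 + 202.32 + 917.01 + 4674.32 + 572.40 = 304341.61
Import duty = 304341.61 × 17.7% = 53868.46

CIF value: USD 304341.61; import duty: USD 53868.46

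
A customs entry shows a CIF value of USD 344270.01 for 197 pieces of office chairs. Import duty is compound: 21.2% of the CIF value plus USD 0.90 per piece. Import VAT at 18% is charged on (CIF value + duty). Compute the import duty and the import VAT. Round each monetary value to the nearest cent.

Ad valorem component: 344270.01 × 21.2% = 72985.24
Specific component: 197 × 0.90 = 177.30
Import duty = 72985.24 + 177.30 = 73162.54
VAT base = CIF + duty = 344270.01 + 73162.54 = 417432.55
Import VAT = 417432.55 × 18% = 75137.86

Import duty: USD 73162.54; import VAT: USD 75137.86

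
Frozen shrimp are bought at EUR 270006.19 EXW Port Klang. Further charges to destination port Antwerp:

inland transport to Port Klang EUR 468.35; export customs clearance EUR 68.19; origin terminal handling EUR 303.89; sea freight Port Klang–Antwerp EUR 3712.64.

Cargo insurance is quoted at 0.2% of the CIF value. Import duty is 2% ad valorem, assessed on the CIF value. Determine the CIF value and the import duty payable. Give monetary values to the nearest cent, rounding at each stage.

Let C be the CIF value. C = EXW price + pre-shipment costs + freight + 0.2% × C
C − 0.2% × C = 270006.19 + 468.35 + 68.19 + 303.89 + 3712.64
0.998 × C = 274559.26
C = 274559.26 / 0.998 = 275109.48
Insurance premium = 0.2% × 275109.48 = 550.22
Import duty = 275109.48 × 2% = 5502.19

CIF value: EUR 275109.48; import duty: EUR 5502.19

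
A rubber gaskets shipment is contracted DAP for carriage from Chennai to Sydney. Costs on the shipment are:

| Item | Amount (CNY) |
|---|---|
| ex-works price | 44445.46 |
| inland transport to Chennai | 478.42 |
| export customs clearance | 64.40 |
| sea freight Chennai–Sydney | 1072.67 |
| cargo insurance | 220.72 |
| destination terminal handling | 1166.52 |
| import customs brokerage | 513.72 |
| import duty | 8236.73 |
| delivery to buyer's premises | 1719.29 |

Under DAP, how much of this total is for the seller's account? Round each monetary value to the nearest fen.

DAP: the seller bears all costs to the named destination except import duty and clearance.
Seller's account: goods 44445.46 + inland to port 478.42 + export clearance 64.40 + freight 1072.67 + insurance 220.72 + destination terminal 1166.52 + delivery 1719.29 = 49167.48
Buyer's account: brokerage 513.72 + duty 8236.73 = 8750.45

Seller's account: CNY 49167.48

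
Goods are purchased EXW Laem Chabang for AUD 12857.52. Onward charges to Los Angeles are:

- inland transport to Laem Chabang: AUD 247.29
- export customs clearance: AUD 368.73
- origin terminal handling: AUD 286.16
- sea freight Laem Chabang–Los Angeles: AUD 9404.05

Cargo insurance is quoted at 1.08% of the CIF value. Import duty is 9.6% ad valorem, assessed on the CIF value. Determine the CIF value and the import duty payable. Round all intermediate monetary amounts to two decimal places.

Let C be the CIF value. C = EXW price + pre-shipment costs + freight + 1.08% × C
C − 1.08% × C = 12857.52 + 247.29 + 368.73 + 286.16 + 9404.05
0.9892 × C = 23163.75
C = 23163.75 / 0.9892 = 23416.65
Insurance premium = 1.08% × 23416.65 = 252.90
Import duty = 23416.65 × 9.6% = 2248.00

CIF value: AUD 23416.65; import duty: AUD 2248.00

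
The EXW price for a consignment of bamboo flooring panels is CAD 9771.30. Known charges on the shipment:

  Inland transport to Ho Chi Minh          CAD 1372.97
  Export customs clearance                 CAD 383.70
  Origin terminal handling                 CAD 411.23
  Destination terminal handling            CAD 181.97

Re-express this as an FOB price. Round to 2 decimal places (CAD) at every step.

Not relevant to the conversion: destination terminal — on the buyer under both terms; not part of either seller's price.
From EXW to FOB, the seller additionally bears: inland to port, export clearance, origin terminal.
FOB price = 9771.30 + 1372.97 + 383.70 + 411.23 = 11939.20

FOB price: CAD 11939.20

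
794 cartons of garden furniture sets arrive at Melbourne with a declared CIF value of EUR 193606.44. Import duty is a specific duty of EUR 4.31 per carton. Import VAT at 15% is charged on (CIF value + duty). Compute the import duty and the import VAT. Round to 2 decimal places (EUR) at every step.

Import duty = 794 × 4.31 = 3422.14
VAT base = CIF + duty = 193606.44 + 3422.14 = 197028.58
Import VAT = 197028.58 × 15% = 29554.29

Import duty: EUR 3422.14; import VAT: EUR 29554.29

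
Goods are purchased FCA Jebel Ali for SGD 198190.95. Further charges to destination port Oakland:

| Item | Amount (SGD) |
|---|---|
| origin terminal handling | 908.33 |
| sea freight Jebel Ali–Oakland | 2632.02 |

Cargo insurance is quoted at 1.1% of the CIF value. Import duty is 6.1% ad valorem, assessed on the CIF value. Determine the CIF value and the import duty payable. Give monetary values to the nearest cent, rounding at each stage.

CIF value: SGD 203975.03; import duty: SGD 12442.48

Let C be the CIF value. C = FCA price + pre-shipment costs + freight + 1.1% × C
C − 1.1% × C = 198190.95 + 908.33 + 2632.02
0.989 × C = 201731.30
C = 201731.30 / 0.989 = 203975.03
Insurance premium = 1.1% × 203975.03 = 2243.73
Import duty = 203975.03 × 6.1% = 12442.48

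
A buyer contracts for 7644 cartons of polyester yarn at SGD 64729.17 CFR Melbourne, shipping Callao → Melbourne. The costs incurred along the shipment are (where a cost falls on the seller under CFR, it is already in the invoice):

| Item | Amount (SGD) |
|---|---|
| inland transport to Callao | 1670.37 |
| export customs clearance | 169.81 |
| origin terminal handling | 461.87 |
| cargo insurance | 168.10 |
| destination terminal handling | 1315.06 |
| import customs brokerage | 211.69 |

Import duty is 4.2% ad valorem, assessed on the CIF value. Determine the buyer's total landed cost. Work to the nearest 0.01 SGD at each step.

Total landed cost: SGD 69149.71

CFR: the seller pays costs through ocean freight to the destination port, but not insurance.
Already in the invoice (seller's account under CFR): inland to port, export clearance, origin terminal — exclude.
CIF value = CFR price + insurance = 64729.17 + 168.10 = 64897.27
Import duty = 64897.27 × 4.2% = 2725.69
Buyer bears: insurance 168.10 + destination terminal 1315.06 + brokerage 211.69 + duty 2725.69 = 4420.54
Landed cost = invoice 64729.17 + 4420.54 = 69149.71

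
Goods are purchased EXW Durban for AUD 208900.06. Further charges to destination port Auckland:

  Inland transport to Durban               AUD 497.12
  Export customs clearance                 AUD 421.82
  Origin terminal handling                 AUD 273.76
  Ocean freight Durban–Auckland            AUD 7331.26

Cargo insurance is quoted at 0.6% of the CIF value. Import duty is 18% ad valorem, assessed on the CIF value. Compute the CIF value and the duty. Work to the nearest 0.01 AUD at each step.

Let C be the CIF value. C = EXW price + pre-shipment costs + freight + 0.6% × C
C − 0.6% × C = 208900.06 + 497.12 + 421.82 + 273.76 + 7331.26
0.994 × C = 217424.02
C = 217424.02 / 0.994 = 218736.44
Insurance premium = 0.6% × 218736.44 = 1312.42
Import duty = 218736.44 × 18% = 39372.56

CIF value: AUD 218736.44; import duty: AUD 39372.56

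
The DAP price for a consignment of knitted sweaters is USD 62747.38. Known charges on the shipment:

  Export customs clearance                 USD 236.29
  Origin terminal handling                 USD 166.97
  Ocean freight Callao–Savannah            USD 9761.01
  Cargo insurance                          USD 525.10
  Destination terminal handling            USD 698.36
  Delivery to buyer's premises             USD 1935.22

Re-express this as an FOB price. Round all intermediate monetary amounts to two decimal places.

Not relevant to the conversion: export clearance, origin terminal — on the seller under both DAP and FOB; already in the DAP price and stays in the FOB price.
From DAP to FOB, the seller no longer bears: freight, insurance, destination terminal, delivery.
FOB price = 62747.38 − 9761.01 − 525.10 − 698.36 − 1935.22 = 49827.69

FOB price: USD 49827.69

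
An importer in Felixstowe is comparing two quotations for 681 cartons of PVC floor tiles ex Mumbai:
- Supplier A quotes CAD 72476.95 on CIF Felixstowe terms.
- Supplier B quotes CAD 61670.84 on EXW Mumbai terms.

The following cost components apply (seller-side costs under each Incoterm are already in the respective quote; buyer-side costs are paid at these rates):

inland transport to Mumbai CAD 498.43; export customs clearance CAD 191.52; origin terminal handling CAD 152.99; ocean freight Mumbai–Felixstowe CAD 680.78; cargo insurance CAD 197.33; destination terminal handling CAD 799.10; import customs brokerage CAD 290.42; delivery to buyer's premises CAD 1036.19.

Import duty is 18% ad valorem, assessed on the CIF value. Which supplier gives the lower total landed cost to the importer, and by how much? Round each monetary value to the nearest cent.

Supplier A (CIF):
The CIF price already equals the CIF value: 72476.95
Import duty = 72476.95 × 18% = 13045.85
Buyer bears (A): 799.10 + 290.42 + 1036.19 = 2125.71
Landed cost (A) = invoice 72476.95 + 2125.71 + duty 13045.85 = 87648.51
Supplier B (EXW):
CIF value = EXW price + inland to port + export clearance + origin terminal + freight + insurance = 61670.84 + 498.43 + 191.52 + 152.99 + 680.78 + 197.33 = 63391.89
Import duty = 63391.89 × 18% = 11410.54
Buyer bears (B): 498.43 + 191.52 + 152.99 + 680.78 + 197.33 + 799.10 + 290.42 + 1036.19 = 3846.76
Landed cost (B) = invoice 61670.84 + 3846.76 + duty 11410.54 = 76928.14
Difference = |87648.51 − 76928.14| = 10720.37

Supplier B is cheaper by CAD 10720.37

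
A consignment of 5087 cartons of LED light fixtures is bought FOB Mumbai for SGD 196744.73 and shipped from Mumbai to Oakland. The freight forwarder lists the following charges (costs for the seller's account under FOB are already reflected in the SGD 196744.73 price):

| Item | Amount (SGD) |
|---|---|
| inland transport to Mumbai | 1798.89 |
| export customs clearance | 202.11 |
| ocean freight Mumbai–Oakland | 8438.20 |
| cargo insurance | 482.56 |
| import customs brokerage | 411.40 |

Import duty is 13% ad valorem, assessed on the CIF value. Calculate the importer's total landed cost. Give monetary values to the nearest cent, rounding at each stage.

Total landed cost: SGD 232813.40

FOB: the seller bears costs until goods are on board at the origin port; the buyer bears freight, insurance and all costs thereafter.
Already in the invoice (seller's account under FOB): inland to port, export clearance — exclude.
CIF value = FOB price + freight + insurance = 196744.73 + 8438.20 + 482.56 = 205665.49
Import duty = 205665.49 × 13% = 26736.51
Buyer bears: freight 8438.20 + insurance 482.56 + brokerage 411.40 + duty 26736.51 = 36068.67
Landed cost = invoice 196744.73 + 36068.67 = 232813.40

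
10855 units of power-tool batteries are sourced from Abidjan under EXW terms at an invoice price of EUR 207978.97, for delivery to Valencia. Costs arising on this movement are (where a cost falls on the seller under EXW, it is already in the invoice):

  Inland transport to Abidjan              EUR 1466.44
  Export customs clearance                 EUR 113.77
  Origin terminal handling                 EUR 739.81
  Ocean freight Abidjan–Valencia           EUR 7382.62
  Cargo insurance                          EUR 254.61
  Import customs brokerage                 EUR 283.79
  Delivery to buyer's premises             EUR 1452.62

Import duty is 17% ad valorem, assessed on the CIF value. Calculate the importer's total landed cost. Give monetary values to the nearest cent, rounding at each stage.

EXW: the seller makes goods available at their premises; the buyer bears all onward costs.
CIF value = EXW price + inland to port + export clearance + origin terminal + freight + insurance = 207978.97 + 1466.44 + 113.77 + 739.81 + 7382.62 + 254.61 = 217936.22
Import duty = 217936.22 × 17% = 37049.16
Buyer bears: inland to port 1466.44 + export clearance 113.77 + origin terminal 739.81 + freight 7382.62 + insurance 254.61 + brokerage 283.79 + delivery 1452.62 + duty 37049.16 = 48742.82
Landed cost = invoice 207978.97 + 48742.82 = 256721.79

Total landed cost: EUR 256721.79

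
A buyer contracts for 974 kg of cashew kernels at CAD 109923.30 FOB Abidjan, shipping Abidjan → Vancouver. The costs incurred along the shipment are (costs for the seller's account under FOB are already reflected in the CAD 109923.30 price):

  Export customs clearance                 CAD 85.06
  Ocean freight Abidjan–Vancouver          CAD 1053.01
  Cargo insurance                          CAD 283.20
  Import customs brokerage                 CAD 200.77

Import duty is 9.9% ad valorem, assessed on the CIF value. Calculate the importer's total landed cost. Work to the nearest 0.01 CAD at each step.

Total landed cost: CAD 122474.97

FOB: the seller bears costs until goods are on board at the origin port; the buyer bears freight, insurance and all costs thereafter.
Already in the invoice (seller's account under FOB): export clearance — exclude.
CIF value = FOB price + freight + insurance = 109923.30 + 1053.01 + 283.20 = 111259.51
Import duty = 111259.51 × 9.9% = 11014.69
Buyer bears: freight 1053.01 + insurance 283.20 + brokerage 200.77 + duty 11014.69 = 12551.67
Landed cost = invoice 109923.30 + 12551.67 = 122474.97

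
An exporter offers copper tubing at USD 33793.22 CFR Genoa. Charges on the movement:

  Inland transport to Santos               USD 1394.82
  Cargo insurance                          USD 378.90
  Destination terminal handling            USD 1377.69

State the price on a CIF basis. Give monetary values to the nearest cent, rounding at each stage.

CIF price: USD 34172.12

Not relevant to the conversion: inland to port — on the seller under both CFR and CIF; already in the CFR price and stays in the CIF price. destination terminal — on the buyer under both terms; not part of either seller's price.
From CFR to CIF, the seller additionally bears: insurance.
CIF price = 33793.22 + 378.90 = 34172.12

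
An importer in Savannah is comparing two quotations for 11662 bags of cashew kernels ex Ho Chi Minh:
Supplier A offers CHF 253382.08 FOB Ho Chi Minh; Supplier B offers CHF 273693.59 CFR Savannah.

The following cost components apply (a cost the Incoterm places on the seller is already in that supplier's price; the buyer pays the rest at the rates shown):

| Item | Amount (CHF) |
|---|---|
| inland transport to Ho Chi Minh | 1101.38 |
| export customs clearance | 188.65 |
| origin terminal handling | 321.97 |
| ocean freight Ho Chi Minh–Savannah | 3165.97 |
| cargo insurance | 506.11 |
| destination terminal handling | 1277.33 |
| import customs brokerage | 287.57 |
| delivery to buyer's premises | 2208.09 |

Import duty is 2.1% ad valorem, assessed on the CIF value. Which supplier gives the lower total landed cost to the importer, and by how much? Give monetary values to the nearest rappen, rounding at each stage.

Supplier A (FOB):
CIF value = FOB price + freight + insurance = 253382.08 + 3165.97 + 506.11 = 257054.16
Import duty = 257054.16 × 2.1% = 5398.14
Buyer bears (A): 3165.97 + 506.11 + 1277.33 + 287.57 + 2208.09 = 7445.07
Landed cost (A) = invoice 253382.08 + 7445.07 + duty 5398.14 = 266225.29
Supplier B (CFR):
CIF value = CFR price + insurance = 273693.59 + 506.11 = 274199.70
Import duty = 274199.70 × 2.1% = 5758.19
Buyer bears (B): 506.11 + 1277.33 + 287.57 + 2208.09 = 4279.10
Landed cost (B) = invoice 273693.59 + 4279.10 + duty 5758.19 = 283730.88
Difference = |266225.29 − 283730.88| = 17505.59

Supplier A is cheaper by CHF 17505.59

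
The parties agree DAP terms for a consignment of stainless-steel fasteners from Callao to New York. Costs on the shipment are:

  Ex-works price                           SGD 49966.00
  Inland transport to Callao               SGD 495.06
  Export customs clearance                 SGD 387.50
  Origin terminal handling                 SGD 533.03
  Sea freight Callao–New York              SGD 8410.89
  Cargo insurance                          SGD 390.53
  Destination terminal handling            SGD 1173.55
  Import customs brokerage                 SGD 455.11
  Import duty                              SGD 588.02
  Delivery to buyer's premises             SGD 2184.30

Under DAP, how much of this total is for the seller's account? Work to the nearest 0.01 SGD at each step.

DAP: the seller bears all costs to the named destination except import duty and clearance.
Seller's account: goods 49966.00 + inland to port 495.06 + export clearance 387.50 + origin terminal 533.03 + freight 8410.89 + insurance 390.53 + destination terminal 1173.55 + delivery 2184.30 = 63540.86
Buyer's account: brokerage 455.11 + duty 588.02 = 1043.13

Seller's account: SGD 63540.86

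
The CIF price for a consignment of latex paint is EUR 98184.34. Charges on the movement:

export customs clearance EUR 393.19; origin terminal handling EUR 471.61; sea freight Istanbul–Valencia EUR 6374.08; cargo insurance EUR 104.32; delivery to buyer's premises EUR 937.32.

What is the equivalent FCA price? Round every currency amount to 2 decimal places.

FCA price: EUR 91234.33

Not relevant to the conversion: export clearance — on the seller under both CIF and FCA; already in the CIF price and stays in the FCA price. delivery — on the buyer under both terms; not part of either seller's price.
From CIF to FCA, the seller no longer bears: origin terminal, freight, insurance.
FCA price = 98184.34 − 471.61 − 6374.08 − 104.32 = 91234.33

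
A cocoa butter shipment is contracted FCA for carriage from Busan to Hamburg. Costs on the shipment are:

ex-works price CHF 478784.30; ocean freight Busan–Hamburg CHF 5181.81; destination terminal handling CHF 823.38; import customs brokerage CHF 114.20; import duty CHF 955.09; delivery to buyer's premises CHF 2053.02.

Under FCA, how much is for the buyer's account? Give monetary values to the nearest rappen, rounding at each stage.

Buyer's account: CHF 9127.50

FCA: the seller delivers export-cleared goods to the carrier; the buyer bears costs from that point.
Seller's account: goods 478784.30 = 478784.30
Buyer's account: freight 5181.81 + destination terminal 823.38 + brokerage 114.20 + duty 955.09 + delivery 2053.02 = 9127.50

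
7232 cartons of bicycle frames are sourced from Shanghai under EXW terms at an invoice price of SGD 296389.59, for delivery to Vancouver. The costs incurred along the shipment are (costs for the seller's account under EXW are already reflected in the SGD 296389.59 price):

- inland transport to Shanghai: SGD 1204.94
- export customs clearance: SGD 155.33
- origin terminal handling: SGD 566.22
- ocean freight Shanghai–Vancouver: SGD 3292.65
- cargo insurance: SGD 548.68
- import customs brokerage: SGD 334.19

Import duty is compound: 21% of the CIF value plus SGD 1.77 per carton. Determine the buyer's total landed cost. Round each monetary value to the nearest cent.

EXW: the seller makes goods available at their premises; the buyer bears all onward costs.
CIF value = EXW price + inland to port + export clearance + origin terminal + freight + insurance = 296389.59 + 1204.94 + 155.33 + 566.22 + 3292.65 + 548.68 = 302157.41
Ad valorem component: 302157.41 × 21% = 63453.06
Specific component: 7232 × 1.77 = 12800.64
Import duty = 63453.06 + 12800.64 = 76253.70
Buyer bears: inland to port 1204.94 + export clearance 155.33 + origin terminal 566.22 + freight 3292.65 + insurance 548.68 + brokerage 334.19 + duty 76253.70 = 82355.71
Landed cost = invoice 296389.59 + 82355.71 = 378745.30

Total landed cost: SGD 378745.30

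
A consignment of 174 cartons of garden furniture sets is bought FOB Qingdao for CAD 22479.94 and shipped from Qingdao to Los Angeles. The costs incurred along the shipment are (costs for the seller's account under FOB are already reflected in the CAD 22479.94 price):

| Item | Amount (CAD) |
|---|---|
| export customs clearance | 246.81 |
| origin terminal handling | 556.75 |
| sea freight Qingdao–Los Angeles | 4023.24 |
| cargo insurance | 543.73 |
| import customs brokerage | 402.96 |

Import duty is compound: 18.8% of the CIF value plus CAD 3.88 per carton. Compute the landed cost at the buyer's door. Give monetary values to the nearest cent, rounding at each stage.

FOB: the seller bears costs until goods are on board at the origin port; the buyer bears freight, insurance and all costs thereafter.
Already in the invoice (seller's account under FOB): export clearance, origin terminal — exclude.
CIF value = FOB price + freight + insurance = 22479.94 + 4023.24 + 543.73 = 27046.91
Ad valorem component: 27046.91 × 18.8% = 5084.82
Specific component: 174 × 3.88 = 675.12
Import duty = 5084.82 + 675.12 = 5759.94
Buyer bears: freight 4023.24 + insurance 543.73 + brokerage 402.96 + duty 5759.94 = 10729.87
Landed cost = invoice 22479.94 + 10729.87 = 33209.81

Total landed cost: CAD 33209.81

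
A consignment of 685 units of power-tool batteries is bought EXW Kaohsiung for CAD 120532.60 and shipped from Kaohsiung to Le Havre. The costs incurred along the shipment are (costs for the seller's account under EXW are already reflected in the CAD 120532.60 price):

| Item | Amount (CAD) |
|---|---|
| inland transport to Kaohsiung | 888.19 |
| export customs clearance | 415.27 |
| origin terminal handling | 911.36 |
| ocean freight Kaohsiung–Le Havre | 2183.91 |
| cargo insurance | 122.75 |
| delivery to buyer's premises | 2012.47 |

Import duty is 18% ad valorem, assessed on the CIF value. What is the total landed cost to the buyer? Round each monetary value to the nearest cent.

Total landed cost: CAD 149576.28

EXW: the seller makes goods available at their premises; the buyer bears all onward costs.
CIF value = EXW price + inland to port + export clearance + origin terminal + freight + insurance = 120532.60 + 888.19 + 415.27 + 911.36 + 2183.91 + 122.75 = 125054.08
Import duty = 125054.08 × 18% = 22509.73
Buyer bears: inland to port 888.19 + export clearance 415.27 + origin terminal 911.36 + freight 2183.91 + insurance 122.75 + delivery 2012.47 + duty 22509.73 = 29043.68
Landed cost = invoice 120532.60 + 29043.68 = 149576.28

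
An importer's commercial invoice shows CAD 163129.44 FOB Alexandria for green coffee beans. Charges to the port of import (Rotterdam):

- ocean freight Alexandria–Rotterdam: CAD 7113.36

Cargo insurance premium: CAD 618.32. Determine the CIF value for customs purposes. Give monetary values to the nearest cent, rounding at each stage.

CIF = FOB price + freight + insurance
CIF = 163129.44 + 7113.36 + 618.32 = 170861.12

CIF value: CAD 170861.12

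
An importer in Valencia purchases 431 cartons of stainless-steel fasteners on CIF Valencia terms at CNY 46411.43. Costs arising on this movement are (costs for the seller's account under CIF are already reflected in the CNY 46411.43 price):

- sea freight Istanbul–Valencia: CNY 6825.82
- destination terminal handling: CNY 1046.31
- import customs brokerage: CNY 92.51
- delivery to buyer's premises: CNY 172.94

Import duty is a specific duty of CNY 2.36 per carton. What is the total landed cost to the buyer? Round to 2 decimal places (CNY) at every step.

Total landed cost: CNY 48740.35

CIF: the seller pays costs through ocean freight and marine insurance to the destination port.
Already in the invoice (seller's account under CIF): freight — exclude.
The CIF price already equals the CIF value: 46411.43
Import duty = 431 × 2.36 = 1017.16
Buyer bears: destination terminal 1046.31 + brokerage 92.51 + delivery 172.94 + duty 1017.16 = 2328.92
Landed cost = invoice 46411.43 + 2328.92 = 48740.35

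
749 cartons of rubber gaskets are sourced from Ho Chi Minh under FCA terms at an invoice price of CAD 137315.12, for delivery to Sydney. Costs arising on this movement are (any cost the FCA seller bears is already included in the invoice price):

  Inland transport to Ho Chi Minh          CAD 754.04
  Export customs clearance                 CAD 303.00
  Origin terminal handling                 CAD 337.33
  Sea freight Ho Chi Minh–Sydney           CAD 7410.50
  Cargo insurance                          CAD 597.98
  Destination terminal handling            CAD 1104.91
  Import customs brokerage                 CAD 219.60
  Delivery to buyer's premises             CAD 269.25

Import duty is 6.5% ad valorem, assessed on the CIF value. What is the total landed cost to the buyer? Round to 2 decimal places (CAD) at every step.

Total landed cost: CAD 156722.65

FCA: the seller delivers export-cleared goods to the carrier; the buyer bears costs from that point.
Already in the invoice (seller's account under FCA): inland to port, export clearance — exclude.
CIF value = FCA price + origin terminal + freight + insurance = 137315.12 + 337.33 + 7410.50 + 597.98 = 145660.93
Import duty = 145660.93 × 6.5% = 9467.96
Buyer bears: origin terminal 337.33 + freight 7410.50 + insurance 597.98 + destination terminal 1104.91 + brokerage 219.60 + delivery 269.25 + duty 9467.96 = 19407.53
Landed cost = invoice 137315.12 + 19407.53 = 156722.65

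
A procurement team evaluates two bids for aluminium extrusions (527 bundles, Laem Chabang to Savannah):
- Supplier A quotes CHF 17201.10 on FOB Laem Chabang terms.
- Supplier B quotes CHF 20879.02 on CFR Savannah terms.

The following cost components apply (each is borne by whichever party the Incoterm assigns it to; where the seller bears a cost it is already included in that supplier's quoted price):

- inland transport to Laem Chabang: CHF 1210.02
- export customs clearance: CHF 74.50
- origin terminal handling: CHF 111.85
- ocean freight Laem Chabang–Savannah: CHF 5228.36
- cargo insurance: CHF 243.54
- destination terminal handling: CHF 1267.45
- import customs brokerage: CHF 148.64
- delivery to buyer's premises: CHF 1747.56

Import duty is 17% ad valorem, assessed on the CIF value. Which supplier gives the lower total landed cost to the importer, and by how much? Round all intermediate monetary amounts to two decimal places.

Supplier B is cheaper by CHF 1814.01

Supplier A (FOB):
CIF value = FOB price + freight + insurance = 17201.10 + 5228.36 + 243.54 = 22673.00
Import duty = 22673.00 × 17% = 3854.41
Buyer bears (A): 5228.36 + 243.54 + 1267.45 + 148.64 + 1747.56 = 8635.55
Landed cost (A) = invoice 17201.10 + 8635.55 + duty 3854.41 = 29691.06
Supplier B (CFR):
CIF value = CFR price + insurance = 20879.02 + 243.54 = 21122.56
Import duty = 21122.56 × 17% = 3590.84
Buyer bears (B): 243.54 + 1267.45 + 148.64 + 1747.56 = 3407.19
Landed cost (B) = invoice 20879.02 + 3407.19 + duty 3590.84 = 27877.05
Difference = |29691.06 − 27877.05| = 1814.01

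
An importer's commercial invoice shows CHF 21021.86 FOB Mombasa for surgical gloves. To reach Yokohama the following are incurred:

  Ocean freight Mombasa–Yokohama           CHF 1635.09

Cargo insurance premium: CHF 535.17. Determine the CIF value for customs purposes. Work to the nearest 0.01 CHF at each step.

CIF value: CHF 23192.12

CIF = FOB price + freight + insurance
CIF = 21021.86 + 1635.09 + 535.17 = 23192.12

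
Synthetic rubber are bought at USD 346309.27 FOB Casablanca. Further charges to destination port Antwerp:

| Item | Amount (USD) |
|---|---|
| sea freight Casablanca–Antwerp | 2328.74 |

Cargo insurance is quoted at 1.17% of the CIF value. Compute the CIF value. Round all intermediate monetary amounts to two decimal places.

Let C be the CIF value. C = FOB price + freight + 1.17% × C
C − 1.17% × C = 346309.27 + 2328.74
0.9883 × C = 348638.01
C = 348638.01 / 0.9883 = 352765.36
Insurance premium = 1.17% × 352765.36 = 4127.35

CIF value: USD 352765.36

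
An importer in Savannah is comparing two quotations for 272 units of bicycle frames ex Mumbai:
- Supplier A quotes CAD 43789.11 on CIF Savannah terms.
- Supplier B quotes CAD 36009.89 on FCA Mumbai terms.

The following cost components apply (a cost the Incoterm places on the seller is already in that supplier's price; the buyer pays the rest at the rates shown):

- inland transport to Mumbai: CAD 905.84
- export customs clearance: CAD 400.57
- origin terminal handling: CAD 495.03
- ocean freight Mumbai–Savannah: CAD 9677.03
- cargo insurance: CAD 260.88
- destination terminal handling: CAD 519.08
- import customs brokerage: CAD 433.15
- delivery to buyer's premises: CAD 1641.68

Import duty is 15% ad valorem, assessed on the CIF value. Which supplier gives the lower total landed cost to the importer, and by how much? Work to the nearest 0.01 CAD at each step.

Supplier A (CIF):
The CIF price already equals the CIF value: 43789.11
Import duty = 43789.11 × 15% = 6568.37
Buyer bears (A): 519.08 + 433.15 + 1641.68 = 2593.91
Landed cost (A) = invoice 43789.11 + 2593.91 + duty 6568.37 = 52951.39
Supplier B (FCA):
CIF value = FCA price + origin terminal + freight + insurance = 36009.89 + 495.03 + 9677.03 + 260.88 = 46442.83
Import duty = 46442.83 × 15% = 6966.42
Buyer bears (B): 495.03 + 9677.03 + 260.88 + 519.08 + 433.15 + 1641.68 = 13026.85
Landed cost (B) = invoice 36009.89 + 13026.85 + duty 6966.42 = 56003.16
Difference = |52951.39 − 56003.16| = 3051.77

Supplier A is cheaper by CAD 3051.77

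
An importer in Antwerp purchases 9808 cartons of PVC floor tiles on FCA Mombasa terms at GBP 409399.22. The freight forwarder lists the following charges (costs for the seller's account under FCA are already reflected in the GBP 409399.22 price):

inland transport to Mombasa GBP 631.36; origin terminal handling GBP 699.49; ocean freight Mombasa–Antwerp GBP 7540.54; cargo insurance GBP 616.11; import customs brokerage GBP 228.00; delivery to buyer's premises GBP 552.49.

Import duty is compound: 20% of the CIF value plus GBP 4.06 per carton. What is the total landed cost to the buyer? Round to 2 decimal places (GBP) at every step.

FCA: the seller delivers export-cleared goods to the carrier; the buyer bears costs from that point.
Already in the invoice (seller's account under FCA): inland to port — exclude.
CIF value = FCA price + origin terminal + freight + insurance = 409399.22 + 699.49 + 7540.54 + 616.11 = 418255.36
Ad valorem component: 418255.36 × 20% = 83651.07
Specific component: 9808 × 4.06 = 39820.48
Import duty = 83651.07 + 39820.48 = 123471.55
Buyer bears: origin terminal 699.49 + freight 7540.54 + insurance 616.11 + brokerage 228.00 + delivery 552.49 + duty 123471.55 = 133108.18
Landed cost = invoice 409399.22 + 133108.18 = 542507.40

Total landed cost: GBP 542507.40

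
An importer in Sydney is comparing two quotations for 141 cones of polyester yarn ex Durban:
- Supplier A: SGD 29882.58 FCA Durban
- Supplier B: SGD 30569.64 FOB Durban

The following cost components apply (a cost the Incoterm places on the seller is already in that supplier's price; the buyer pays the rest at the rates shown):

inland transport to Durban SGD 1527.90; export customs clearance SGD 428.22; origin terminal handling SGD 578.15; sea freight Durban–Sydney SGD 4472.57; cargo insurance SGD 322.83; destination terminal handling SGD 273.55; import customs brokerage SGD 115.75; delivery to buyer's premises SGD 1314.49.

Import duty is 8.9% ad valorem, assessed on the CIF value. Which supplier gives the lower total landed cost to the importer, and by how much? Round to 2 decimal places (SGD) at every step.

Supplier A is cheaper by SGD 118.60

Supplier A (FCA):
CIF value = FCA price + origin terminal + freight + insurance = 29882.58 + 578.15 + 4472.57 + 322.83 = 35256.13
Import duty = 35256.13 × 8.9% = 3137.80
Buyer bears (A): 578.15 + 4472.57 + 322.83 + 273.55 + 115.75 + 1314.49 = 7077.34
Landed cost (A) = invoice 29882.58 + 7077.34 + duty 3137.80 = 40097.72
Supplier B (FOB):
CIF value = FOB price + freight + insurance = 30569.64 + 4472.57 + 322.83 = 35365.04
Import duty = 35365.04 × 8.9% = 3147.49
Buyer bears (B): 4472.57 + 322.83 + 273.55 + 115.75 + 1314.49 = 6499.19
Landed cost (B) = invoice 30569.64 + 6499.19 + duty 3147.49 = 40216.32
Difference = |40097.72 − 40216.32| = 118.60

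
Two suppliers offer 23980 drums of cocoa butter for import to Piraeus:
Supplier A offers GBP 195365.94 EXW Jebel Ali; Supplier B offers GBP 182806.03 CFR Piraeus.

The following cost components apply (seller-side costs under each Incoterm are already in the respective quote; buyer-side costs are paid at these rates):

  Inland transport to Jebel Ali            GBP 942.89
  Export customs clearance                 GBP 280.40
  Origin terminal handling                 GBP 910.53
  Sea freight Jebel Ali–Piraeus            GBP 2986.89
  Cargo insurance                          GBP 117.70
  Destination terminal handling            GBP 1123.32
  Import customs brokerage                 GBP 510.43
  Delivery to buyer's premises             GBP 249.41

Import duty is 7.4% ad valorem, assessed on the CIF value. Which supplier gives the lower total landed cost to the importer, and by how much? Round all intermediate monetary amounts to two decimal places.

Supplier B is cheaper by GBP 18988.98

Supplier A (EXW):
CIF value = EXW price + inland to port + export clearance + origin terminal + freight + insurance = 195365.94 + 942.89 + 280.40 + 910.53 + 2986.89 + 117.70 = 200604.35
Import duty = 200604.35 × 7.4% = 14844.72
Buyer bears (A): 942.89 + 280.40 + 910.53 + 2986.89 + 117.70 + 1123.32 + 510.43 + 249.41 = 7121.57
Landed cost (A) = invoice 195365.94 + 7121.57 + duty 14844.72 = 217332.23
Supplier B (CFR):
CIF value = CFR price + insurance = 182806.03 + 117.70 = 182923.73
Import duty = 182923.73 × 7.4% = 13536.36
Buyer bears (B): 117.70 + 1123.32 + 510.43 + 249.41 = 2000.86
Landed cost (B) = invoice 182806.03 + 2000.86 + duty 13536.36 = 198343.25
Difference = |217332.23 − 198343.25| = 18988.98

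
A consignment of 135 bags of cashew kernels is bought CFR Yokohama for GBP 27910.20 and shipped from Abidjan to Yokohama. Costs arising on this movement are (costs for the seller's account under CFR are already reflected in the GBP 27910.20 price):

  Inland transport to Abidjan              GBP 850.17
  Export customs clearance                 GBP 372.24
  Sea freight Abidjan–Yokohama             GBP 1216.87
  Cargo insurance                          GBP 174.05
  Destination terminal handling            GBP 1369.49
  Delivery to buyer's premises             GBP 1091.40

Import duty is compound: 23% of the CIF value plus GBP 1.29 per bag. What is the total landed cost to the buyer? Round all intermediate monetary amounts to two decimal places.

Total landed cost: GBP 37178.67

CFR: the seller pays costs through ocean freight to the destination port, but not insurance.
Already in the invoice (seller's account under CFR): inland to port, export clearance, freight — exclude.
CIF value = CFR price + insurance = 27910.20 + 174.05 = 28084.25
Ad valorem component: 28084.25 × 23% = 6459.38
Specific component: 135 × 1.29 = 174.15
Import duty = 6459.38 + 174.15 = 6633.53
Buyer bears: insurance 174.05 + destination terminal 1369.49 + delivery 1091.40 + duty 6633.53 = 9268.47
Landed cost = invoice 27910.20 + 9268.47 = 37178.67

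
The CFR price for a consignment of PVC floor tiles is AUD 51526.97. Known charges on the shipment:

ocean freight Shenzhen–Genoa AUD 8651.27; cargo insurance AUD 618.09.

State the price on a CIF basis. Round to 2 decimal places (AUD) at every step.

CIF price: AUD 52145.06

Not relevant to the conversion: freight — on the seller under both CFR and CIF; already in the CFR price and stays in the CIF price.
From CFR to CIF, the seller additionally bears: insurance.
CIF price = 51526.97 + 618.09 = 52145.06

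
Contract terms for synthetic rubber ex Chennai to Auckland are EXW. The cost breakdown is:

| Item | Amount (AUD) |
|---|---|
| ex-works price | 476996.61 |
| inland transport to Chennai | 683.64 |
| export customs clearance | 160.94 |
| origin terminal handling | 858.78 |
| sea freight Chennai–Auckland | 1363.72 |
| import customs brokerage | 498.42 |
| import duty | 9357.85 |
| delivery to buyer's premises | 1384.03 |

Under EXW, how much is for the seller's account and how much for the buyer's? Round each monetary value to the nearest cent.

Seller: AUD 476996.61; buyer: AUD 14307.38

EXW: the seller makes goods available at their premises; the buyer bears all onward costs.
Seller's account: goods 476996.61 = 476996.61
Buyer's account: inland to port 683.64 + export clearance 160.94 + origin terminal 858.78 + freight 1363.72 + brokerage 498.42 + duty 9357.85 + delivery 1384.03 = 14307.38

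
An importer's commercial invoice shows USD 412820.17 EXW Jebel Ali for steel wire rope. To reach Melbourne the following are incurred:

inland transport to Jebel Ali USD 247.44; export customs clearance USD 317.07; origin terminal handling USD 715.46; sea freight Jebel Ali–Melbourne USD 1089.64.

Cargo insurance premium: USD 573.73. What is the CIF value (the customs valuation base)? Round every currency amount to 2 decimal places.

CIF = EXW price + pre-shipment costs + freight + insurance
CIF = 412820.17 + 247.44 + 317.07 + 715.46 + 1089.64 + 573.73 = 415763.51

CIF value: USD 415763.51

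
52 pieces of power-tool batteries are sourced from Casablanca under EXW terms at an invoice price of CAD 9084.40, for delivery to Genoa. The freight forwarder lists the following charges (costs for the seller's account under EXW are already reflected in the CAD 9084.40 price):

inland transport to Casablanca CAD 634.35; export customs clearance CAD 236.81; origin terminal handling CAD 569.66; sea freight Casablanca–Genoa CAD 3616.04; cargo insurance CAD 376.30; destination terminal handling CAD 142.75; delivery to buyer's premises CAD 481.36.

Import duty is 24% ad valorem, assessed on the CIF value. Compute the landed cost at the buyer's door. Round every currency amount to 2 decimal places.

EXW: the seller makes goods available at their premises; the buyer bears all onward costs.
CIF value = EXW price + inland to port + export clearance + origin terminal + freight + insurance = 9084.40 + 634.35 + 236.81 + 569.66 + 3616.04 + 376.30 = 14517.56
Import duty = 14517.56 × 24% = 3484.21
Buyer bears: inland to port 634.35 + export clearance 236.81 + origin terminal 569.66 + freight 3616.04 + insurance 376.30 + destination terminal 142.75 + delivery 481.36 + duty 3484.21 = 9541.48
Landed cost = invoice 9084.40 + 9541.48 = 18625.88

Total landed cost: CAD 18625.88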